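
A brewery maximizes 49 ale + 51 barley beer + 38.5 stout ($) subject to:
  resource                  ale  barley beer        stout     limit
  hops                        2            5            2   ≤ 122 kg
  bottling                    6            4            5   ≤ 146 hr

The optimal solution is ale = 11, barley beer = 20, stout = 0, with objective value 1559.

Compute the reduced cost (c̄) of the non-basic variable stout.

-4

Check each constraint at x*: hops 122/122 (tight); bottling 146/146 (tight).
From A_Bᵀ y = c: 2·y_hops + 6·y_bottling = 49; 5·y_hops + 4·y_bottling = 51.
Solving: y_hops = 5, y_bottling = 6.5.
Reduced cost of stout: c₃ − yᵀa₃ = 38.5 − (5·2 + 6.5·5) = 38.5 − 42.5 = -4.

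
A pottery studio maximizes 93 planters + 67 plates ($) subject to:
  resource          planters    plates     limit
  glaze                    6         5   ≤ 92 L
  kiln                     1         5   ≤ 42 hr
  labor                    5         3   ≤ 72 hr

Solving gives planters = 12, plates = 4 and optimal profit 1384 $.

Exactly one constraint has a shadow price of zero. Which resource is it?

glaze: 92/92 (binding)
kiln: 32/42 (slack 10)
labor: 72/72 (binding)
By complementary slackness, a constraint with positive slack has shadow price 0 → kiln.

kiln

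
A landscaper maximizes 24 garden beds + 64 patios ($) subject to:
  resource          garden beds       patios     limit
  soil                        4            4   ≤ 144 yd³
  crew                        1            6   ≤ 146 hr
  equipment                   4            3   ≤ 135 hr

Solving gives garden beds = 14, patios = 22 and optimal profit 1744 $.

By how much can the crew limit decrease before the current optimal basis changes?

Binding constraints: soil, crew. The basis is B = [[4,4],[1,6]] with det 20.
Per unit decrease in crew, x* moves by d = (0.2, -0.2).
The basis stays optimal until equipment becomes binding; allowable decrease = 65 hr.

65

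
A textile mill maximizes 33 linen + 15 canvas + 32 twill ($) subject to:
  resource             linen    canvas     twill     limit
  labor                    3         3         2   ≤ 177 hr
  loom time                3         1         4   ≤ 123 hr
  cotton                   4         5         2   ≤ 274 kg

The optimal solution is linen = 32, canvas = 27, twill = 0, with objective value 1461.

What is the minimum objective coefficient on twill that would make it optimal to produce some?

40

Binding: labor and loom time. Non-binding: cotton (11 unused).
Since cotton is not tight, its dual is 0.
From A_Bᵀ y = c: 3·y_labor + 3·y_loom time = 33; 3·y_labor + 1·y_loom time = 15.
→ y_labor = 2 and y_loom time = 9.
twill enters the basis when its profit ≥ yᵀa₃ = 2·2 + 9·4 = 40.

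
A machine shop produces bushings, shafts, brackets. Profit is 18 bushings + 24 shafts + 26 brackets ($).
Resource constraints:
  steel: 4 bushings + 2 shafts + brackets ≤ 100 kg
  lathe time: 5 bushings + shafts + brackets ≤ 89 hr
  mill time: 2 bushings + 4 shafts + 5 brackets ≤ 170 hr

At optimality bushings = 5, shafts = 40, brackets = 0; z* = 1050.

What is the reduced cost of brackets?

Binding: steel and mill time. Non-binding: lathe time (24 unused).
Slack constraints have shadow price 0 (complementary slackness).
From A_Bᵀ y = c: 4·y_steel + 2·y_mill time = 18; 2·y_steel + 4·y_mill time = 24.
This yields shadow prices y_steel = 2, y_mill time = 5.
Reduced cost of brackets: c₃ − yᵀa₃ = 26 − (2·1 + 5·5) = 26 − 27 = -1.

-1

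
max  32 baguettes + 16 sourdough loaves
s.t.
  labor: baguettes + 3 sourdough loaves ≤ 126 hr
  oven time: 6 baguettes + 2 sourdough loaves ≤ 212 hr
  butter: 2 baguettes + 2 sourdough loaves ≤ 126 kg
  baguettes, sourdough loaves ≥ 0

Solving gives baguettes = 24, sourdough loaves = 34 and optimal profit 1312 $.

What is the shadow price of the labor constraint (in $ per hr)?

2

Binding: labor and oven time. Non-binding: butter (10 unused).
Slack constraints have shadow price 0 (complementary slackness).
Dual feasibility on the basic columns requires 1·y_labor + 6·y_oven time = 32, 3·y_labor + 2·y_oven time = 16.
→ y_labor = 2 and y_oven time = 5.
Shadow price of labor = 2.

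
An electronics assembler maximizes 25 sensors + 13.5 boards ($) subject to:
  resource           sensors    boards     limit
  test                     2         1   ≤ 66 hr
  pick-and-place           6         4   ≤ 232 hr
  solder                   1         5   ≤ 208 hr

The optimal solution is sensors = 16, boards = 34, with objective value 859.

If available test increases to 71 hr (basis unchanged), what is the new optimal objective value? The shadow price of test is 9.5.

Δb = 5, so new z* = 859 + (9.5)·(5) = 859 + 47.5 = 906.5.

906.5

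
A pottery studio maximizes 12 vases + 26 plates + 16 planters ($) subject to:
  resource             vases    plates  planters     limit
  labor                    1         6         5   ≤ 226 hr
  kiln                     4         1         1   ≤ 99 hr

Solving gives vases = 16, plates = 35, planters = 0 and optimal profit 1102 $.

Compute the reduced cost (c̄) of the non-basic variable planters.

Check each constraint at x*: labor 226/226 (tight); kiln 99/99 (tight).
The binding rows give the dual system: 1·y_labor + 4·y_kiln = 12 and 6·y_labor + 1·y_kiln = 26.
Solving: y_labor = 4, y_kiln = 2.
Reduced cost of planters: c₃ − yᵀa₃ = 16 − (4·5 + 2·1) = 16 − 22 = -6.

-6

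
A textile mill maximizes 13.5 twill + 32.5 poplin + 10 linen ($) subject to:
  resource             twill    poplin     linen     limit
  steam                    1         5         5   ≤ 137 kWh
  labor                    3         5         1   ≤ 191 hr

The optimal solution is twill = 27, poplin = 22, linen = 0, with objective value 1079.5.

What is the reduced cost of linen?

Check each constraint at x*: steam 137/137 (tight); labor 191/191 (tight).
Dual feasibility on the basic columns requires 1·y_steam + 3·y_labor = 13.5, 5·y_steam + 5·y_labor = 32.5.
This yields shadow prices y_steam = 3, y_labor = 3.5.
Reduced cost of linen: c₃ − yᵀa₃ = 10 − (3·5 + 3.5·1) = 10 − 18.5 = -8.5.

-8.5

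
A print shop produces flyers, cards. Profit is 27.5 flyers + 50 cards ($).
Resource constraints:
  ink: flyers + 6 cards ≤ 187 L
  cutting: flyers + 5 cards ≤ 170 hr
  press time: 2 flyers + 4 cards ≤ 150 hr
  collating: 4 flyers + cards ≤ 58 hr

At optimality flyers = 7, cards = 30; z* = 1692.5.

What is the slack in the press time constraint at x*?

press time used = 2·7 + 4·30 = 134; slack = 150 − 134 = 16.

16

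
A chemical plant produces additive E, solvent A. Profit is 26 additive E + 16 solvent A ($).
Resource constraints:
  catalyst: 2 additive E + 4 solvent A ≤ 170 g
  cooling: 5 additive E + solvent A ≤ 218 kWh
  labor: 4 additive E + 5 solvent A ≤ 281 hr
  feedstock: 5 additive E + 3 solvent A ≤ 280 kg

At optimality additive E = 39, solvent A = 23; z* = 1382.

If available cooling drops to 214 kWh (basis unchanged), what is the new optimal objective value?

Binding: catalyst and cooling. Non-binding: labor (10 unused), feedstock (16 unused).
By complementary slackness, y = 0 for the non-binding constraints.
The binding rows give the dual system: 2·y_catalyst + 5·y_cooling = 26 and 4·y_catalyst + 1·y_cooling = 16.
→ y_catalyst = 3 and y_cooling = 4.
Δz = y_cooling·Δb = 4 × (-4) = -16, so new z* = 1382 − 16 = 1366.

1366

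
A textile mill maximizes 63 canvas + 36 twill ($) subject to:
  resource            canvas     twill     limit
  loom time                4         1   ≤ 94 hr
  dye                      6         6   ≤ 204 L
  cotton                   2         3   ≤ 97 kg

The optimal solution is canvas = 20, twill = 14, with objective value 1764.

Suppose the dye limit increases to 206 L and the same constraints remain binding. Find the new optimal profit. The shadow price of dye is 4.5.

1773

Δb = 2, so new z* = 1764 + (4.5)·(2) = 1764 + 9 = 1773.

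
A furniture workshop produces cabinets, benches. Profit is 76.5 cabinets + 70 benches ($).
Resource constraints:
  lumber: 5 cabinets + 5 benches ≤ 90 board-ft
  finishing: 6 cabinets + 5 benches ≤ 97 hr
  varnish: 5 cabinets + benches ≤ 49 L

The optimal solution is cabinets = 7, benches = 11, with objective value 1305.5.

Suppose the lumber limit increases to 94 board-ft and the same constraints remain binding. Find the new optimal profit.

Binding: lumber and finishing. Non-binding: varnish (3 unused).
Since varnish is not tight, its dual is 0.
The binding rows give the dual system: 5·y_lumber + 6·y_finishing = 76.5 and 5·y_lumber + 5·y_finishing = 70.
Solving: y_lumber = 7.5, y_finishing = 6.5.
Δz = y_lumber·Δb = 7.5 × (4) = 30, so new z* = 1305.5 + 30 = 1335.5.

1335.5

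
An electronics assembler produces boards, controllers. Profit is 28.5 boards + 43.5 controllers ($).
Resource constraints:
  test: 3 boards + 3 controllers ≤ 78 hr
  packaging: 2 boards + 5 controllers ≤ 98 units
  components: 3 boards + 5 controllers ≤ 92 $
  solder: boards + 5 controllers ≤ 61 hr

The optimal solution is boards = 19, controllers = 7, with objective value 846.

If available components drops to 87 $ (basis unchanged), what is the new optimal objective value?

Check each constraint at x*: test 78/78 (tight); packaging 73/98 (slack 25); components 92/92 (tight); solder 54/61 (slack 7).
By complementary slackness, y = 0 for the non-binding constraints.
From A_Bᵀ y = c: 3·y_test + 3·y_components = 28.5; 3·y_test + 5·y_components = 43.5.
Solving: y_test = 2, y_components = 7.5.
Δz = y_components·Δb = 7.5 × (-5) = -37.5, so new z* = 846 − 37.5 = 808.5.

808.5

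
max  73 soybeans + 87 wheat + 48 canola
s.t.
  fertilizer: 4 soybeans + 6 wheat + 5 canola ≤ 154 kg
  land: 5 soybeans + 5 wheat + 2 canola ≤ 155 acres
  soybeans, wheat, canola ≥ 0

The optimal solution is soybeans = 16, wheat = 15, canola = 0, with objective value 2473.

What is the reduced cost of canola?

At the optimum: fertilizer uses 154 of 154 (binding); land uses 155 of 155 (binding).
The binding rows give the dual system: 4·y_fertilizer + 5·y_land = 73 and 6·y_fertilizer + 5·y_land = 87.
Solving: y_fertilizer = 7, y_land = 9.
Reduced cost of canola: c₃ − yᵀa₃ = 48 − (7·5 + 9·2) = 48 − 53 = -5.

-5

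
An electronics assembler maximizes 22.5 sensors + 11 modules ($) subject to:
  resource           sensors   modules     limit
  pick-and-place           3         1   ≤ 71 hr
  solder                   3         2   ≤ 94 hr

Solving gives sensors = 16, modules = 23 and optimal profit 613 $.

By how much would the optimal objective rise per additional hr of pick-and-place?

4

Both pick-and-place and solder are binding at x*.
From A_Bᵀ y = c: 3·y_pick-and-place + 3·y_solder = 22.5; 1·y_pick-and-place + 2·y_solder = 11.
Solving: y_pick-and-place = 4, y_solder = 3.5.
Shadow price of pick-and-place = 4.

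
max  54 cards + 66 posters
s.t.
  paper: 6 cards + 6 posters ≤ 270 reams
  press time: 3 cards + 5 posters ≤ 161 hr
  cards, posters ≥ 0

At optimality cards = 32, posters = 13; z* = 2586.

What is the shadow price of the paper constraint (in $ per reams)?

Both paper and press time are binding at x*.
Dual feasibility on the basic columns requires 6·y_paper + 3·y_press time = 54, 6·y_paper + 5·y_press time = 66.
→ y_paper = 6 and y_press time = 6.
Shadow price of paper = 6.

6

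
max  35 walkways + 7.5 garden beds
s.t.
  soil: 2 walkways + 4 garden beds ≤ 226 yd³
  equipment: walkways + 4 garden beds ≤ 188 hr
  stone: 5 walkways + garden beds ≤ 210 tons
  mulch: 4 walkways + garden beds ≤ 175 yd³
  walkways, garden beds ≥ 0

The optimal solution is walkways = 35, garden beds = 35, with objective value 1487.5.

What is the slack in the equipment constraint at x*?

equipment used = 1·35 + 4·35 = 175; slack = 188 − 175 = 13.

13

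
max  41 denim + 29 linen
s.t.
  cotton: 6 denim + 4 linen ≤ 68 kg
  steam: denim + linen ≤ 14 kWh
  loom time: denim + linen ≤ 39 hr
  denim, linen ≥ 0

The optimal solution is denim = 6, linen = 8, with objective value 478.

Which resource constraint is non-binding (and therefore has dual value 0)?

loom time

cotton: 68/68 (binding)
steam: 14/14 (binding)
loom time: 14/39 (slack 25)
By complementary slackness, a constraint with positive slack has shadow price 0 → loom time.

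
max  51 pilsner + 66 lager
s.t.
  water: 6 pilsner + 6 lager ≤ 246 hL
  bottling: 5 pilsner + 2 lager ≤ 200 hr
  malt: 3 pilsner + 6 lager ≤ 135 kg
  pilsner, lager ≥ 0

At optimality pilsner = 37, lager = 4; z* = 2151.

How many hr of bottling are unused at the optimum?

7

bottling used = 5·37 + 2·4 = 193; slack = 200 − 193 = 7.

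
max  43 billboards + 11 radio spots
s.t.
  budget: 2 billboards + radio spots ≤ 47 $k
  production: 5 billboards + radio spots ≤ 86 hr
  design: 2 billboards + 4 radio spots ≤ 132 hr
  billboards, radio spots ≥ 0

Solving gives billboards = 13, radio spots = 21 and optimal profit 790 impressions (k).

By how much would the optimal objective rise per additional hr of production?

7

Check each constraint at x*: budget 47/47 (tight); production 86/86 (tight); design 110/132 (slack 22).
Slack constraints have shadow price 0 (complementary slackness).
The binding rows give the dual system: 2·y_budget + 5·y_production = 43 and 1·y_budget + 1·y_production = 11.
This yields shadow prices y_budget = 4, y_production = 7.
Shadow price of production = 7.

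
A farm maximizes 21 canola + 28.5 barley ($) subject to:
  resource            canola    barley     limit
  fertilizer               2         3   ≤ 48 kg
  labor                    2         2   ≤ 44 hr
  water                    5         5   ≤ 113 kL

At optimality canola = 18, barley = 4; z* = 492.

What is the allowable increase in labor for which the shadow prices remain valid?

Binding constraints: fertilizer, labor. The basis is B = [[2,3],[2,2]] with det -2.
Per unit increase in labor, x* moves by d = (1.5, -1).
The basis stays optimal until water becomes binding; allowable increase = 1.2 hr.

1.2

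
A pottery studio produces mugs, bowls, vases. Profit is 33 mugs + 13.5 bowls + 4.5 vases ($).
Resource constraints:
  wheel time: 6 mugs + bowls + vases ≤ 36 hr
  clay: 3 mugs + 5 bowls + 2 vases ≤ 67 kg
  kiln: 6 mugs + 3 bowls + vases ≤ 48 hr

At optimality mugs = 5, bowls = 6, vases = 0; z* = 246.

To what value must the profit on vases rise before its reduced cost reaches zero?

5.5

Check each constraint at x*: wheel time 36/36 (tight); clay 45/67 (slack 22); kiln 48/48 (tight).
Since clay is not tight, its dual is 0.
Dual feasibility on the basic columns requires 6·y_wheel time + 6·y_kiln = 33, 1·y_wheel time + 3·y_kiln = 13.5.
This yields shadow prices y_wheel time = 1.5, y_kiln = 4.
vases enters the basis when its profit ≥ yᵀa₃ = 1.5·1 + 4·1 = 5.5.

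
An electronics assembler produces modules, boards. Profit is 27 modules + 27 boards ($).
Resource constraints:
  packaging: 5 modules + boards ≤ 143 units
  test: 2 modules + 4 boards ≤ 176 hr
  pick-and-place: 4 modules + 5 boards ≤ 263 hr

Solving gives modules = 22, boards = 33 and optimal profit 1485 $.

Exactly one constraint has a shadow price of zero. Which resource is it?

packaging: 143/143 (binding)
test: 176/176 (binding)
pick-and-place: 253/263 (slack 10)
By complementary slackness, a constraint with positive slack has shadow price 0 → pick-and-place.

pick-and-place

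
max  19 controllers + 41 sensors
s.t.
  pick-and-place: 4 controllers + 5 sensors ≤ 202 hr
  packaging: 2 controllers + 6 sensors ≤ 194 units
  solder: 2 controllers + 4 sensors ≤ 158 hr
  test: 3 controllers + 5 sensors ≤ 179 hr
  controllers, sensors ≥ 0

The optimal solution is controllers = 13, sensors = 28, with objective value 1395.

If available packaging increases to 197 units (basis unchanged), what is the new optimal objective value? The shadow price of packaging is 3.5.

1405.5

Δb = 3, so new z* = 1395 + (3.5)·(3) = 1395 + 10.5 = 1405.5.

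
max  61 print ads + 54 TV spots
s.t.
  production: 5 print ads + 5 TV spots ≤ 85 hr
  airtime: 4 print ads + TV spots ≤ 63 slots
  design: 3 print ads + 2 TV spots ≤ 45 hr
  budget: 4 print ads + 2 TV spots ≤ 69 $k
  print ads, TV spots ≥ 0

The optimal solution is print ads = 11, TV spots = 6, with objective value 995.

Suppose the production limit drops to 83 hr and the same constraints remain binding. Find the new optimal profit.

979

Check each constraint at x*: production 85/85 (tight); airtime 50/63 (slack 13); design 45/45 (tight); budget 56/69 (slack 13).
By complementary slackness, y = 0 for the non-binding constraints.
The binding rows give the dual system: 5·y_production + 3·y_design = 61 and 5·y_production + 2·y_design = 54.
Solving: y_production = 8, y_design = 7.
Δz = y_production·Δb = 8 × (-2) = -16, so new z* = 995 − 16 = 979.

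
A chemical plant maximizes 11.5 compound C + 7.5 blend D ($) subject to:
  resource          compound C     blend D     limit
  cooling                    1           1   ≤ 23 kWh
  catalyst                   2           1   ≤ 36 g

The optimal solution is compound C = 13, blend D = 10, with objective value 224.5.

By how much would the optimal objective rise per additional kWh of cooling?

At the optimum: cooling uses 23 of 23 (binding); catalyst uses 36 of 36 (binding).
Dual feasibility on the basic columns requires 1·y_cooling + 2·y_catalyst = 11.5, 1·y_cooling + 1·y_catalyst = 7.5.
→ y_cooling = 3.5 and y_catalyst = 4.
Shadow price of cooling = 3.5.

3.5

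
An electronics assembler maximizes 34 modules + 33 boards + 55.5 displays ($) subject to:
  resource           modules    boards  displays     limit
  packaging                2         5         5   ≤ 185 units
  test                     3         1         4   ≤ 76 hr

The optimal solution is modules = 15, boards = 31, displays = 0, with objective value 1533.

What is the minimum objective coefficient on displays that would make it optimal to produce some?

57

Both packaging and test are binding at x*.
From A_Bᵀ y = c: 2·y_packaging + 3·y_test = 34; 5·y_packaging + 1·y_test = 33.
This yields shadow prices y_packaging = 5, y_test = 8.
displays enters the basis when its profit ≥ yᵀa₃ = 5·5 + 8·4 = 57.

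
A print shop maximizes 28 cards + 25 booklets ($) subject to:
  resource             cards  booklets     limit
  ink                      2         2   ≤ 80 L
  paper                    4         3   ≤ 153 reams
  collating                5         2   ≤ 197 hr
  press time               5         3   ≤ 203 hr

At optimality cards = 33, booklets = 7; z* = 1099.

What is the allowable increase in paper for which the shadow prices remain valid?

Binding constraints: ink, paper. The basis is B = [[2,2],[4,3]] with det -2.
Per unit increase in paper, x* moves by d = (1, -1).
The basis stays optimal until collating becomes binding; allowable increase = 6 reams.

6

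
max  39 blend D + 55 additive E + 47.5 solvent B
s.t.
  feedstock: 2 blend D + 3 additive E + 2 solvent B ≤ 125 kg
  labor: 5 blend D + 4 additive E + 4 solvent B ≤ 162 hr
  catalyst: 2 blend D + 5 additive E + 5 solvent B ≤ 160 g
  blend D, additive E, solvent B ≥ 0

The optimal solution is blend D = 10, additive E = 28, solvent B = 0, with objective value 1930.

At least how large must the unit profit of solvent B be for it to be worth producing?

55

Binding: labor and catalyst. Non-binding: feedstock (21 unused).
Since feedstock is not tight, its dual is 0.
The binding rows give the dual system: 5·y_labor + 2·y_catalyst = 39 and 4·y_labor + 5·y_catalyst = 55.
→ y_labor = 5 and y_catalyst = 7.
solvent B enters the basis when its profit ≥ yᵀa₃ = 5·4 + 7·5 = 55.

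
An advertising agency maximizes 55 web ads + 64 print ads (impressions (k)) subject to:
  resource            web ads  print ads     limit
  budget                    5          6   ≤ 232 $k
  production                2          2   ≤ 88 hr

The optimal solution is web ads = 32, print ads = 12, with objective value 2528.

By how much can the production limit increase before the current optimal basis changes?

4.8

Binding constraints: budget, production. The basis is B = [[5,6],[2,2]] with det -2.
Per unit increase in production, x* moves by d = (3, -2.5).
The basis stays optimal until print ads reaches 0; allowable increase = 4.8 hr.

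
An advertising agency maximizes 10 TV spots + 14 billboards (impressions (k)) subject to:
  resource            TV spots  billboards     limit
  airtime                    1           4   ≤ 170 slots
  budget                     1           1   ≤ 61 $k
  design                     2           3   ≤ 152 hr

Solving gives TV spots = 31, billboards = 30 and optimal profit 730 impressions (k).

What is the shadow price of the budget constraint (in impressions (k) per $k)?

2

Binding: budget and design. Non-binding: airtime (19 unused).
Slack constraints have shadow price 0 (complementary slackness).
The binding rows give the dual system: 1·y_budget + 2·y_design = 10 and 1·y_budget + 3·y_design = 14.
This yields shadow prices y_budget = 2, y_design = 4.
Shadow price of budget = 2.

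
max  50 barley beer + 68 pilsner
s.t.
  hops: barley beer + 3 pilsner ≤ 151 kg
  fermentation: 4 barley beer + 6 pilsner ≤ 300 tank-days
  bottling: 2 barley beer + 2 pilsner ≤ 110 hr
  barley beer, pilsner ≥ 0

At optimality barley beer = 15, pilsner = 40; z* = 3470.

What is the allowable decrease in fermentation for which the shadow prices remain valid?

Binding constraints: fermentation, bottling. The basis is B = [[4,6],[2,2]] with det -4.
Per unit decrease in fermentation, x* moves by d = (0.5, -0.5).
The basis stays optimal until pilsner reaches 0; allowable decrease = 80 tank-days.

80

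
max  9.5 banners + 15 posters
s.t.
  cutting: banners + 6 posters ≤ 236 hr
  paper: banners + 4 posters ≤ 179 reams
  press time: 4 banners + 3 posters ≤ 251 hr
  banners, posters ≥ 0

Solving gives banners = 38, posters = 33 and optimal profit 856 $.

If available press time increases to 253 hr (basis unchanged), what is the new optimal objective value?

Check each constraint at x*: cutting 236/236 (tight); paper 170/179 (slack 9); press time 251/251 (tight).
Slack constraints have shadow price 0 (complementary slackness).
The binding rows give the dual system: 1·y_cutting + 4·y_press time = 9.5 and 6·y_cutting + 3·y_press time = 15.
This yields shadow prices y_cutting = 1.5, y_press time = 2.
Δz = y_press time·Δb = 2 × (2) = 4, so new z* = 856 + 4 = 860.

860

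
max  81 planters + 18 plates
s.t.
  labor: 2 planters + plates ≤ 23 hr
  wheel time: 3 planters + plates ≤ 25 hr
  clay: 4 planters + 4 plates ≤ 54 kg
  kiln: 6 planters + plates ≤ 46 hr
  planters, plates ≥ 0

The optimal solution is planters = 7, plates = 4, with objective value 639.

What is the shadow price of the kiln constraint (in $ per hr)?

Binding: wheel time and kiln. Non-binding: labor (5 unused), clay (10 unused).
Slack constraints have shadow price 0 (complementary slackness).
From A_Bᵀ y = c: 3·y_wheel time + 6·y_kiln = 81; 1·y_wheel time + 1·y_kiln = 18.
→ y_wheel time = 9 and y_kiln = 9.
Shadow price of kiln = 9.

9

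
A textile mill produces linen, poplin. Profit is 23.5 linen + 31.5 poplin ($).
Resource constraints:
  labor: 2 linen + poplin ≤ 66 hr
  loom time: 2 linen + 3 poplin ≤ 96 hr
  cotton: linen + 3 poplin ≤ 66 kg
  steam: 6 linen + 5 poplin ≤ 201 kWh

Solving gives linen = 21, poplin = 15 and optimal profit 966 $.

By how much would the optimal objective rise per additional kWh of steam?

At the optimum: labor uses 57 of 66 (slack = 9); loom time uses 87 of 96 (slack = 9); cotton uses 66 of 66 (binding); steam uses 201 of 201 (binding).
Slack constraints have shadow price 0 (complementary slackness).
The binding rows give the dual system: 1·y_cotton + 6·y_steam = 23.5 and 3·y_cotton + 5·y_steam = 31.5.
→ y_cotton = 5.5 and y_steam = 3.
Shadow price of steam = 3.

3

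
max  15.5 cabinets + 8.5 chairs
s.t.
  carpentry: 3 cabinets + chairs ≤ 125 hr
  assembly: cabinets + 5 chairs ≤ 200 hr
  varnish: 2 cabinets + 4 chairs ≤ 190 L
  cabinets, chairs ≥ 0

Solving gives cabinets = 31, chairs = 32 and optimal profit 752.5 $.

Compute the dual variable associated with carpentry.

4.5

Check each constraint at x*: carpentry 125/125 (tight); assembly 191/200 (slack 9); varnish 190/190 (tight).
Slack constraints have shadow price 0 (complementary slackness).
From A_Bᵀ y = c: 3·y_carpentry + 2·y_varnish = 15.5; 1·y_carpentry + 4·y_varnish = 8.5.
Solving: y_carpentry = 4.5, y_varnish = 1.
Shadow price of carpentry = 4.5.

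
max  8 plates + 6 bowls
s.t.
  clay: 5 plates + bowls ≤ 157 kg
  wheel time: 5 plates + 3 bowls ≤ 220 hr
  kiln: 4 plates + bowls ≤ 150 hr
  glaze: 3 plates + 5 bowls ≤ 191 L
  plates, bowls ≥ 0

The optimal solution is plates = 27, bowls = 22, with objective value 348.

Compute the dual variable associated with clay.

Binding: clay and glaze. Non-binding: wheel time (19 unused), kiln (20 unused).
Since wheel time, kiln are not tight, their duals are 0.
The binding rows give the dual system: 5·y_clay + 3·y_glaze = 8 and 1·y_clay + 5·y_glaze = 6.
This yields shadow prices y_clay = 1, y_glaze = 1.
Shadow price of clay = 1.

1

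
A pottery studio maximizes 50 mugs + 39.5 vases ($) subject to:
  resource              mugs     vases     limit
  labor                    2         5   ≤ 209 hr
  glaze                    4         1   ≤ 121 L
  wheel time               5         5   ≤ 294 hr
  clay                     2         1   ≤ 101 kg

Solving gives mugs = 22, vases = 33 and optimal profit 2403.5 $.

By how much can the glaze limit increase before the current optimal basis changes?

Binding constraints: labor, glaze. The basis is B = [[2,5],[4,1]] with det -18.
Per unit increase in glaze, x* moves by d = (0.2778, -0.1111).
The basis stays optimal until wheel time becomes binding; allowable increase = 22.8 L.

22.8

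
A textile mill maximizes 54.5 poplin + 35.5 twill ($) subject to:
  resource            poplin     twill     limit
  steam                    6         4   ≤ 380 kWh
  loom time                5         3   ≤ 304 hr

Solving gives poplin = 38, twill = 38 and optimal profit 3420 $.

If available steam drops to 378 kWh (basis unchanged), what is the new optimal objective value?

3406

At the optimum: steam uses 380 of 380 (binding); loom time uses 304 of 304 (binding).
Dual feasibility on the basic columns requires 6·y_steam + 5·y_loom time = 54.5, 4·y_steam + 3·y_loom time = 35.5.
→ y_steam = 7 and y_loom time = 2.5.
Δz = y_steam·Δb = 7 × (-2) = -14, so new z* = 3420 − 14 = 3406.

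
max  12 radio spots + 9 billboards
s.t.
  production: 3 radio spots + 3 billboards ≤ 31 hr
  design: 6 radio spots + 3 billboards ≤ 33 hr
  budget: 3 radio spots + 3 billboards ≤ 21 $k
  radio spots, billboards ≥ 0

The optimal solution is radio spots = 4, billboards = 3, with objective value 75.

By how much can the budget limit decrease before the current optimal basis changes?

4.5

Binding constraints: design, budget. The basis is B = [[6,3],[3,3]] with det 9.
Per unit decrease in budget, x* moves by d = (0.3333, -0.6667).
The basis stays optimal until billboards reaches 0; allowable decrease = 4.5 $k.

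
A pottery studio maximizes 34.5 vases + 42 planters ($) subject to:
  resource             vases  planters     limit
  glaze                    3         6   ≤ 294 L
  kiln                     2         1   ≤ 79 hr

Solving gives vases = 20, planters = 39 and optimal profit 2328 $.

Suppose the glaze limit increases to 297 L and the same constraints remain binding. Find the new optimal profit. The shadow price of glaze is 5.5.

Δb = 3, so new z* = 2328 + (5.5)·(3) = 2328 + 16.5 = 2344.5.

2344.5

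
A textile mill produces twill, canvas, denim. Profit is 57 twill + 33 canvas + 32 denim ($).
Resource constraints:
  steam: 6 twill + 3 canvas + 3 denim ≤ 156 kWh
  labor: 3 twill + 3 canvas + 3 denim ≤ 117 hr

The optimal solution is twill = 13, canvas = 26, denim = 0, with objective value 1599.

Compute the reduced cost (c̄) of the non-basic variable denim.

-1

At the optimum: steam uses 156 of 156 (binding); labor uses 117 of 117 (binding).
The binding rows give the dual system: 6·y_steam + 3·y_labor = 57 and 3·y_steam + 3·y_labor = 33.
Solving: y_steam = 8, y_labor = 3.
Reduced cost of denim: c₃ − yᵀa₃ = 32 − (8·3 + 3·3) = 32 − 33 = -1.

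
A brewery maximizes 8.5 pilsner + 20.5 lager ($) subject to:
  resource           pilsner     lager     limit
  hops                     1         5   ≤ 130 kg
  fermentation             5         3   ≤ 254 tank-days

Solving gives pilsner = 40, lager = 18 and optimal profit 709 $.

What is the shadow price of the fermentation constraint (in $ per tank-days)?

1

Both hops and fermentation are binding at x*.
The binding rows give the dual system: 1·y_hops + 5·y_fermentation = 8.5 and 5·y_hops + 3·y_fermentation = 20.5.
This yields shadow prices y_hops = 3.5, y_fermentation = 1.
Shadow price of fermentation = 1.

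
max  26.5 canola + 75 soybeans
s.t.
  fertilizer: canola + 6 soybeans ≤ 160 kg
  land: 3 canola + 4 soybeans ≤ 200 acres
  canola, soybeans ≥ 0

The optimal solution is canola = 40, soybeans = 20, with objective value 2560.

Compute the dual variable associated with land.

6

Both fertilizer and land are binding at x*.
Dual feasibility on the basic columns requires 1·y_fertilizer + 3·y_land = 26.5, 6·y_fertilizer + 4·y_land = 75.
This yields shadow prices y_fertilizer = 8.5, y_land = 6.
Shadow price of land = 6.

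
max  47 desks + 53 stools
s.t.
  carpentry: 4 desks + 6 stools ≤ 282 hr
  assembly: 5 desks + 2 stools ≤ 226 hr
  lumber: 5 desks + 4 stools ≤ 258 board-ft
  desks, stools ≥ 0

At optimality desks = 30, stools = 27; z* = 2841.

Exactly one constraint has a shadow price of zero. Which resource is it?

carpentry: 282/282 (binding)
assembly: 204/226 (slack 22)
lumber: 258/258 (binding)
By complementary slackness, a constraint with positive slack has shadow price 0 → assembly.

assembly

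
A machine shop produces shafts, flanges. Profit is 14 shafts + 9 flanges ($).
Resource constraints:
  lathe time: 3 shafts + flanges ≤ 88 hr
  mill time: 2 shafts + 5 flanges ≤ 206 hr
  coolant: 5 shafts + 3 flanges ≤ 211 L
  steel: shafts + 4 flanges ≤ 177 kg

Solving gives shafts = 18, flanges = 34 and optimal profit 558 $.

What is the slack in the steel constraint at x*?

steel used = 1·18 + 4·34 = 154; slack = 177 − 154 = 23.

23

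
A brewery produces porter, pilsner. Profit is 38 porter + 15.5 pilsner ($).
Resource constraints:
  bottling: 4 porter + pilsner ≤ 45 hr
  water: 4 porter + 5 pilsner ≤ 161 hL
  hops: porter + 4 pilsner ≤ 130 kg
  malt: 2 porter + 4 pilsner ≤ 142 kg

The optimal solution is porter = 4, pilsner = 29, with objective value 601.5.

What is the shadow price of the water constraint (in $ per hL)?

1.5

Check each constraint at x*: bottling 45/45 (tight); water 161/161 (tight); hops 120/130 (slack 10); malt 124/142 (slack 18).
Slack constraints have shadow price 0 (complementary slackness).
Dual feasibility on the basic columns requires 4·y_bottling + 4·y_water = 38, 1·y_bottling + 5·y_water = 15.5.
Solving: y_bottling = 8, y_water = 1.5.
Shadow price of water = 1.5.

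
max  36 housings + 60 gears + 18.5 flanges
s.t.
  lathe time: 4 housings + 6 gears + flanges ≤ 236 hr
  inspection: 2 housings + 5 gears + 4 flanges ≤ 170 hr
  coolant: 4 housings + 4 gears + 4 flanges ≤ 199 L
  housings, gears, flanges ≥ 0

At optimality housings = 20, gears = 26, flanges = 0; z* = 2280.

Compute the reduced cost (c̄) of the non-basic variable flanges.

Binding: lathe time and inspection. Non-binding: coolant (15 unused).
Since coolant is not tight, its dual is 0.
Dual feasibility on the basic columns requires 4·y_lathe time + 2·y_inspection = 36, 6·y_lathe time + 5·y_inspection = 60.
This yields shadow prices y_lathe time = 7.5, y_inspection = 3.
Reduced cost of flanges: c₃ − yᵀa₃ = 18.5 − (7.5·1 + 3·4) = 18.5 − 19.5 = -1.

-1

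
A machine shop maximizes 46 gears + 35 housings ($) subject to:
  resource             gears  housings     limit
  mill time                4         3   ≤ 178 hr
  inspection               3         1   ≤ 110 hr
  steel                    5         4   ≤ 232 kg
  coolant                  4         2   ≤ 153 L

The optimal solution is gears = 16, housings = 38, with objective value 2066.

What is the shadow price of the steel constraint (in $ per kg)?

2

At the optimum: mill time uses 178 of 178 (binding); inspection uses 86 of 110 (slack = 24); steel uses 232 of 232 (binding); coolant uses 140 of 153 (slack = 13).
By complementary slackness, y = 0 for the non-binding constraints.
From A_Bᵀ y = c: 4·y_mill time + 5·y_steel = 46; 3·y_mill time + 4·y_steel = 35.
→ y_mill time = 9 and y_steel = 2.
Shadow price of steel = 2.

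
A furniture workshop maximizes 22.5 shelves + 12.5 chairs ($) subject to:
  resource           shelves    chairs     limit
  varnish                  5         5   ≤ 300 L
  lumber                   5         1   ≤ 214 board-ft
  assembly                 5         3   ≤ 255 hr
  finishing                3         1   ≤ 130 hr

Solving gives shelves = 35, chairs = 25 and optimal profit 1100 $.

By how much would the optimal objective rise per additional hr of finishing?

5

At the optimum: varnish uses 300 of 300 (binding); lumber uses 200 of 214 (slack = 14); assembly uses 250 of 255 (slack = 5); finishing uses 130 of 130 (binding).
Since lumber, assembly are not tight, their duals are 0.
From A_Bᵀ y = c: 5·y_varnish + 3·y_finishing = 22.5; 5·y_varnish + 1·y_finishing = 12.5.
→ y_varnish = 1.5 and y_finishing = 5.
Shadow price of finishing = 5.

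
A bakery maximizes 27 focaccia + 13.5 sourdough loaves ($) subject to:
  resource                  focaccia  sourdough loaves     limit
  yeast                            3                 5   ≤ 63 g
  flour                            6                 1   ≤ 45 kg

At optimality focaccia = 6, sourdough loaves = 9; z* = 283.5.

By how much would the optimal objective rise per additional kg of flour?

3.5

Check each constraint at x*: yeast 63/63 (tight); flour 45/45 (tight).
Dual feasibility on the basic columns requires 3·y_yeast + 6·y_flour = 27, 5·y_yeast + 1·y_flour = 13.5.
→ y_yeast = 2 and y_flour = 3.5.
Shadow price of flour = 3.5.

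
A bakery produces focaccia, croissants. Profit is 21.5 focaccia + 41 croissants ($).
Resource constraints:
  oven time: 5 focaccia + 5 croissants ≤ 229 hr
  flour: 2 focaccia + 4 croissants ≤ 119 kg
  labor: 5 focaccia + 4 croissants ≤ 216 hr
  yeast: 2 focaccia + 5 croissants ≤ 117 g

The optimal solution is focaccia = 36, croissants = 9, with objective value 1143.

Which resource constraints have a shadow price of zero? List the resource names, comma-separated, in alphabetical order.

flour, oven time

oven time: 225/229 (slack 4)
flour: 108/119 (slack 11)
labor: 216/216 (binding)
yeast: 117/117 (binding)
By complementary slackness, a constraint with positive slack has shadow price 0 → flour, oven time.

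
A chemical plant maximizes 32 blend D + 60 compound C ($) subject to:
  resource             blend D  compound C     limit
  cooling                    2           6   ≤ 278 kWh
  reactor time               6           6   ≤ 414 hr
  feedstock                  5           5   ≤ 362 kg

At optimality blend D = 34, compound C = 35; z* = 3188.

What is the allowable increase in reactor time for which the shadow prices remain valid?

Binding constraints: cooling, reactor time. The basis is B = [[2,6],[6,6]] with det -24.
Per unit increase in reactor time, x* moves by d = (0.25, -0.0833).
The basis stays optimal until feedstock becomes binding; allowable increase = 20.4 hr.

20.4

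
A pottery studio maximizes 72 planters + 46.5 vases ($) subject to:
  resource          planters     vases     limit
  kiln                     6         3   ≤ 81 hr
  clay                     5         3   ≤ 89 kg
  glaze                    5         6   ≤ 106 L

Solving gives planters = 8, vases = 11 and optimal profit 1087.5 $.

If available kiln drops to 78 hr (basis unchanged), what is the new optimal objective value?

Check each constraint at x*: kiln 81/81 (tight); clay 73/89 (slack 16); glaze 106/106 (tight).
Slack constraints have shadow price 0 (complementary slackness).
The binding rows give the dual system: 6·y_kiln + 5·y_glaze = 72 and 3·y_kiln + 6·y_glaze = 46.5.
→ y_kiln = 9.5 and y_glaze = 3.
Δz = y_kiln·Δb = 9.5 × (-3) = -28.5, so new z* = 1087.5 − 28.5 = 1059.

1059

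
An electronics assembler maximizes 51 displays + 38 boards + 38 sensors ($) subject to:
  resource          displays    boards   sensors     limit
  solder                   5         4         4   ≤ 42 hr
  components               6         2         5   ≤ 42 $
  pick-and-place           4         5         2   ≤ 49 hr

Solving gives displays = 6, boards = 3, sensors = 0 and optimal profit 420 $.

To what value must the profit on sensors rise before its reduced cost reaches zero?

Binding: solder and components. Non-binding: pick-and-place (10 unused).
By complementary slackness, y = 0 for the non-binding constraint.
Dual feasibility on the basic columns requires 5·y_solder + 6·y_components = 51, 4·y_solder + 2·y_components = 38.
Solving: y_solder = 9, y_components = 1.
sensors enters the basis when its profit ≥ yᵀa₃ = 9·4 + 1·5 = 41.

41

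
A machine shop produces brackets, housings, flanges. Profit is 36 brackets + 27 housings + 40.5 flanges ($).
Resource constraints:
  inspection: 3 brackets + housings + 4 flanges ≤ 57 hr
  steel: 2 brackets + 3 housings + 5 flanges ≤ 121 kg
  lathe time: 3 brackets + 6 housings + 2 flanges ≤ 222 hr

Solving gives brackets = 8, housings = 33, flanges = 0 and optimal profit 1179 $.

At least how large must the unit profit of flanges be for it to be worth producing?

42

Binding: inspection and lathe time. Non-binding: steel (6 unused).
By complementary slackness, y = 0 for the non-binding constraint.
From A_Bᵀ y = c: 3·y_inspection + 3·y_lathe time = 36; 1·y_inspection + 6·y_lathe time = 27.
This yields shadow prices y_inspection = 9, y_lathe time = 3.
flanges enters the basis when its profit ≥ yᵀa₃ = 9·4 + 3·2 = 42.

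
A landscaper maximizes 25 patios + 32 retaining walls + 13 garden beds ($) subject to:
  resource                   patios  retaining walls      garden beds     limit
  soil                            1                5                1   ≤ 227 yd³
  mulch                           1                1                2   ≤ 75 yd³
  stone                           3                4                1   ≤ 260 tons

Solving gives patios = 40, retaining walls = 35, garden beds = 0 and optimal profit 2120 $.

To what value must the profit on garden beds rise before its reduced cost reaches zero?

15

At the optimum: soil uses 215 of 227 (slack = 12); mulch uses 75 of 75 (binding); stone uses 260 of 260 (binding).
Since soil is not tight, its dual is 0.
The binding rows give the dual system: 1·y_mulch + 3·y_stone = 25 and 1·y_mulch + 4·y_stone = 32.
→ y_mulch = 4 and y_stone = 7.
garden beds enters the basis when its profit ≥ yᵀa₃ = 4·2 + 7·1 = 15.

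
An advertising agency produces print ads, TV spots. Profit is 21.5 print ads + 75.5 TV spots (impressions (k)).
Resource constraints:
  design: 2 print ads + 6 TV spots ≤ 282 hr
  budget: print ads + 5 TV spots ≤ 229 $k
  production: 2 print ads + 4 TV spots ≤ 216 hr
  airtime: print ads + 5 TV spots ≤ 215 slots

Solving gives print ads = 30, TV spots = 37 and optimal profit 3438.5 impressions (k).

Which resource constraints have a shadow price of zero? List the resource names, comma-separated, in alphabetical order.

budget, production

design: 282/282 (binding)
budget: 215/229 (slack 14)
production: 208/216 (slack 8)
airtime: 215/215 (binding)
By complementary slackness, a constraint with positive slack has shadow price 0 → budget, production.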